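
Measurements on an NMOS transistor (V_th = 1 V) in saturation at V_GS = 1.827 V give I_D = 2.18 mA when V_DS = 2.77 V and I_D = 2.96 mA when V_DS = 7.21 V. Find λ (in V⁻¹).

With V_GS fixed, I_D ∝ (1 + λ V_DS) in saturation, so I_D2/I_D1 = (1 + λ V_DS2)/(1 + λ V_DS1).
2.96/2.18 = 1.358 = (1 + 7.21 λ)/(1 + 2.77 λ).
Solving: λ (I_D1 V_DS2 − I_D2 V_DS1) = I_D2 − I_D1, so λ = (2.96 − 2.18) / (2.18 × 7.21 − 2.96 × 2.77) = 0.78 / 7.52 = 0.104 V⁻¹.

λ = 0.104 V⁻¹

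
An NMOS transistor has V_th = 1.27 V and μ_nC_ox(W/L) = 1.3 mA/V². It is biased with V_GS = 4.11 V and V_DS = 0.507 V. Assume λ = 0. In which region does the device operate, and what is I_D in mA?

Triode; I_D = 1.70 mA

V_ov = V_GS − V_th = 4.11 − 1.27 = 2.84 V.
Since V_DS = 0.507 V < V_ov = 2.84 V, the device is in the triode region.
I_D = k_n [V_ov · V_DS − ½ V_DS²] = 1.3 × [2.84 × 0.507 − 0.5 × 0.507²] = 1.7 mA.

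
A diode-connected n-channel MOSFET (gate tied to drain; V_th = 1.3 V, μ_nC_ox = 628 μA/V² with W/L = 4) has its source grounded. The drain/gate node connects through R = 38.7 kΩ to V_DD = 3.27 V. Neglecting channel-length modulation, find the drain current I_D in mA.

With gate tied to drain, V_GS = V_DS ≥ V_GS − V_th, so the device is in saturation.
k_n = μ_nC_ox · (W/L) = 2.512 mA/V².
KCL at the drain: ½ k_n (V_GS − V_th)² = (V_DD − V_GS)/R.
Let x = V_GS − 1.3. Then 48.6 x² + x − 1.97 = 0, giving x = 0.191 V (positive root), so V_GS = 1.49 V.
I_D = (V_DD − V_GS)/R = (3.27 − 1.49) / 38.7 = 0.046 mA.

I_D = 0.0460 mA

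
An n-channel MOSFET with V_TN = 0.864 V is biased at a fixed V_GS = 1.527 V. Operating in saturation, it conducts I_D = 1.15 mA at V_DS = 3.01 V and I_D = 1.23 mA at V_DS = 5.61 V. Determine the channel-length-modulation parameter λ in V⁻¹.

λ = 0.0291 V⁻¹

With V_GS fixed, I_D ∝ (1 + λ V_DS) in saturation, so I_D2/I_D1 = (1 + λ V_DS2)/(1 + λ V_DS1).
1.23/1.15 = 1.07 = (1 + 5.61 λ)/(1 + 3.01 λ).
Solving: λ (I_D1 V_DS2 − I_D2 V_DS1) = I_D2 − I_D1, so λ = (1.23 − 1.15) / (1.15 × 5.61 − 1.23 × 3.01) = 0.08 / 2.75 = 0.0291 V⁻¹.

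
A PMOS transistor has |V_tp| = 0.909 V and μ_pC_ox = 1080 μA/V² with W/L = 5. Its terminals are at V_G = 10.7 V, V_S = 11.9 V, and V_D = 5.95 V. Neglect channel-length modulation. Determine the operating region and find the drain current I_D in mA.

Saturation; I_D = 0.229 mA

V_SG = V_S − V_G = 11.9 − 10.7 = 1.2 V; V_SD = V_S − V_D = 11.9 − 5.95 = 5.95 V.
k_p = μ_pC_ox · (W/L) = 5.4 mA/V².
V_ov = V_SG − |V_tp| = 1.2 − 0.909 = 0.291 V.
Since V_SD = 5.95 V ≥ V_ov = 0.291 V, the device is in saturation.
I_D = ½ k_p V_ov² = 0.5 × 5.4 × 0.291² = 0.229 mA.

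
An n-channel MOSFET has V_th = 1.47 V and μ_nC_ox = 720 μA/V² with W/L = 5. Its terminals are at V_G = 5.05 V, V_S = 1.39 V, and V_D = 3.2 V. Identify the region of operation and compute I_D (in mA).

V_GS = V_G − V_S = 5.05 − 1.39 = 3.66 V; V_DS = V_D − V_S = 3.2 − 1.39 = 1.81 V.
k_n = μ_nC_ox · (W/L) = 3.6 mA/V².
V_ov = V_GS − V_th = 3.66 − 1.47 = 2.19 V.
Since V_DS = 1.81 V < V_ov = 2.19 V, the device is in the triode region.
I_D = k_n [V_ov · V_DS − ½ V_DS²] = 3.6 × [2.19 × 1.81 − 0.5 × 1.81²] = 8.37 mA.

Triode; I_D = 8.37 mA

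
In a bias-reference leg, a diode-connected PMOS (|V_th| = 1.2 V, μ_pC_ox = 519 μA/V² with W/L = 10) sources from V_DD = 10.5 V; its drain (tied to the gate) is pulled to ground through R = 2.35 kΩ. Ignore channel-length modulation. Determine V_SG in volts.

V_SG = 2.36 V

With gate tied to drain, V_SG = V_SD ≥ V_SG − |V_th|, so the device is in saturation.
k_p = μ_pC_ox · (W/L) = 5.19 mA/V².
KCL at the drain: ½ k_p (V_SG − |V_th|)² = (V_DD − V_SG)/R.
Let x = V_SG − 1.2. Then 6.1 x² + x − 9.3 = 0, giving x = 1.16 V (positive root), so V_SG = 2.36 V.
I_D = (V_DD − V_SG)/R = (10.5 − 2.36) / 2.35 = 3.47 mA.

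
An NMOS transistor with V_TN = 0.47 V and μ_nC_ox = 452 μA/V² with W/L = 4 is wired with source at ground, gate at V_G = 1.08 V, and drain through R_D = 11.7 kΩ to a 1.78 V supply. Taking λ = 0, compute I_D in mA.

I_D = 0.140 mA

V_GS = V_G = 1.08 V, so V_ov = 1.08 − 0.47 = 0.61 V.
k_n = μ_nC_ox · (W/L) = 1.808 mA/V².
Assume saturation: I_D = ½ k_n V_ov² = 0.5 × 1.808 × 0.61² = 0.336 mA, giving V_DS = V_DD − I_D R_D = 1.78 − 0.336 × 11.7 = -2.16 V.
But -2.16 V < V_ov = 0.61 V, so the device is actually in triode.
In triode I_D = k_n[V_ov V_DS − ½ V_DS²] and I_D = (V_DD − V_DS)/R_D. Equating: 10.6 V_DS² − 13.9 V_DS + 1.78 = 0, giving V_DS = 0.144 V (the root below V_ov).
I_D = (1.78 − 0.144) / 11.7 = 0.14 mA.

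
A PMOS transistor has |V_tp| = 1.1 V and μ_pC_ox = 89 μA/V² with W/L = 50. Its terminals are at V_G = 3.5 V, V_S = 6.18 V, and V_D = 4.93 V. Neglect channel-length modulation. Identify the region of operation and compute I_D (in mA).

V_SG = V_S − V_G = 6.18 − 3.5 = 2.68 V; V_SD = V_S − V_D = 6.18 − 4.93 = 1.25 V.
k_p = μ_pC_ox · (W/L) = 4.45 mA/V².
V_ov = V_SG − |V_tp| = 2.68 − 1.1 = 1.58 V.
Since V_SD = 1.25 V < V_ov = 1.58 V, the device is in the triode region.
I_D = k_p [V_ov · V_SD − ½ V_SD²] = 4.45 × [1.58 × 1.25 − 0.5 × 1.25²] = 5.31 mA.

Triode; I_D = 5.31 mA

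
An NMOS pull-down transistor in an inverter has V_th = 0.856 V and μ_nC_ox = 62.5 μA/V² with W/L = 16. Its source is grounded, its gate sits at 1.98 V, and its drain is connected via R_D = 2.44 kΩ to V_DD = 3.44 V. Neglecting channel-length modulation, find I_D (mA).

V_GS = V_G = 1.98 V, so V_ov = 1.98 − 0.856 = 1.12 V.
k_n = μ_nC_ox · (W/L) = 1 mA/V².
Assume saturation: I_D = ½ k_n V_ov² = 0.5 × 1 × 1.12² = 0.632 mA, giving V_DS = V_DD − I_D R_D = 3.44 − 0.632 × 2.44 = 1.9 V.
V_DS = 1.9 V ≥ V_ov = 1.12 V, confirming saturation.

I_D = 0.632 mA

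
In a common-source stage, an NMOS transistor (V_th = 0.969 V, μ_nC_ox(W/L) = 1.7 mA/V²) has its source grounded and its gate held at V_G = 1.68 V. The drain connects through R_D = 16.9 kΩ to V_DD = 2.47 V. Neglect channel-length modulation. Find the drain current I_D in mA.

V_GS = V_G = 1.68 V, so V_ov = 1.68 − 0.969 = 0.711 V.
Assume saturation: I_D = ½ k_n V_ov² = 0.5 × 1.7 × 0.711² = 0.43 mA, giving V_DS = V_DD − I_D R_D = 2.47 − 0.43 × 16.9 = -4.79 V.
But -4.79 V < V_ov = 0.711 V, so the device is actually in triode.
In triode I_D = k_n[V_ov V_DS − ½ V_DS²] and I_D = (V_DD − V_DS)/R_D. Equating: 14.4 V_DS² − 21.43 V_DS + 2.47 = 0, giving V_DS = 0.126 V (the root below V_ov).
I_D = (2.47 − 0.126) / 16.9 = 0.139 mA.

I_D = 0.139 mA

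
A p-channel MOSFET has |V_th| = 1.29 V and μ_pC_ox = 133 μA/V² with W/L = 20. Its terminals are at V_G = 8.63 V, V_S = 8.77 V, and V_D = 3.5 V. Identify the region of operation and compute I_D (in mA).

Cutoff; I_D = 0 mA

V_SG = V_S − V_G = 8.77 − 8.63 = 0.14 V; V_SD = V_S − V_D = 8.77 − 3.5 = 5.27 V.
V_SG = 0.14 V < |V_th| = 1.29 V, so the transistor is in cutoff.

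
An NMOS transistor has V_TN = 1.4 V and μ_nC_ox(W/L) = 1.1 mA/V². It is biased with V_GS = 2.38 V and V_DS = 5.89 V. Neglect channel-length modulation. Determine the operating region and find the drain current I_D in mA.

Saturation; I_D = 0.528 mA

V_ov = V_GS − V_TN = 2.38 − 1.4 = 0.98 V.
Since V_DS = 5.89 V ≥ V_ov = 0.98 V, the device is in saturation.
I_D = ½ k_n V_ov² = 0.5 × 1.1 × 0.98² = 0.528 mA.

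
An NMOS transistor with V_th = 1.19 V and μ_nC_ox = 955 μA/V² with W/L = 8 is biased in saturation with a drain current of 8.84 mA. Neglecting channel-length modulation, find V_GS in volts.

k_n = μ_nC_ox · (W/L) = 7.64 mA/V².
In saturation I_D = ½ k_n (V_GS − V_th)², so V_GS − V_th = √(2 I_D / k_n) = √(2 × 8.84 / 7.64) = 1.52 V.
V_GS = 1.19 + 1.52 = 2.71 V.

V_GS = 2.71 V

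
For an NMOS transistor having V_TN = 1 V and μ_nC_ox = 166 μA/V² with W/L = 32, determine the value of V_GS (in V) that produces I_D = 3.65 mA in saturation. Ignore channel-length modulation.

k_n = μ_nC_ox · (W/L) = 5.312 mA/V².
In saturation I_D = ½ k_n (V_GS − V_TN)², so V_GS − V_TN = √(2 I_D / k_n) = √(2 × 3.65 / 5.312) = 1.17 V.
V_GS = 1 + 1.17 = 2.17 V.

V_GS = 2.17 V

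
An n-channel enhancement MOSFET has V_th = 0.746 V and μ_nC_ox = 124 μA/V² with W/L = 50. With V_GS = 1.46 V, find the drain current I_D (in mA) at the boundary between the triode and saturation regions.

At the boundary V_DS = V_ov = V_GS − V_th = 1.46 − 0.746 = 0.714 V.
k_n = μ_nC_ox · (W/L) = 6.2 mA/V².
I_D = ½ k_n V_ov² = 0.5 × 6.2 × 0.714² = 1.58 mA.

I_D = 1.58 mA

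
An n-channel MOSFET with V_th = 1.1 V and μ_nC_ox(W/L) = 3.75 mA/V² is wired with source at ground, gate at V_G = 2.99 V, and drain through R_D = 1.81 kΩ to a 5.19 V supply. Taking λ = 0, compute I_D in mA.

I_D = 2.64 mA

V_GS = V_G = 2.99 V, so V_ov = 2.99 − 1.1 = 1.89 V.
Assume saturation: I_D = ½ k_n V_ov² = 0.5 × 3.75 × 1.89² = 6.7 mA, giving V_DS = V_DD − I_D R_D = 5.19 − 6.7 × 1.81 = -6.93 V.
But -6.93 V < V_ov = 1.89 V, so the device is actually in triode.
In triode I_D = k_n[V_ov V_DS − ½ V_DS²] and I_D = (V_DD − V_DS)/R_D. Equating: 3.39 V_DS² − 13.83 V_DS + 5.19 = 0, giving V_DS = 0.418 V (the root below V_ov).
I_D = (5.19 − 0.418) / 1.81 = 2.64 mA.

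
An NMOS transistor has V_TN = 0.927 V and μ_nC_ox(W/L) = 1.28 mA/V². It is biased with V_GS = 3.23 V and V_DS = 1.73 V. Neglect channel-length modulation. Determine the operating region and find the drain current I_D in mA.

Triode; I_D = 3.18 mA

V_ov = V_GS − V_TN = 3.23 − 0.927 = 2.3 V.
Since V_DS = 1.73 V < V_ov = 2.3 V, the device is in the triode region.
I_D = k_n [V_ov · V_DS − ½ V_DS²] = 1.28 × [2.3 × 1.73 − 0.5 × 1.73²] = 3.18 mA.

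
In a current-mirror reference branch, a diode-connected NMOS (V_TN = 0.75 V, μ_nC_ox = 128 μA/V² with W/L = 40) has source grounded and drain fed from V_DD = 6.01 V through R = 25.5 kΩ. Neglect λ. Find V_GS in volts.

With gate tied to drain, V_GS = V_DS ≥ V_GS − V_TN, so the device is in saturation.
k_n = μ_nC_ox · (W/L) = 5.12 mA/V².
KCL at the drain: ½ k_n (V_GS − V_TN)² = (V_DD − V_GS)/R.
Let x = V_GS − 0.75. Then 65.3 x² + x − 5.26 = 0, giving x = 0.276 V (positive root), so V_GS = 1.03 V.
I_D = (V_DD − V_GS)/R = (6.01 − 1.03) / 25.5 = 0.195 mA.

V_GS = 1.03 V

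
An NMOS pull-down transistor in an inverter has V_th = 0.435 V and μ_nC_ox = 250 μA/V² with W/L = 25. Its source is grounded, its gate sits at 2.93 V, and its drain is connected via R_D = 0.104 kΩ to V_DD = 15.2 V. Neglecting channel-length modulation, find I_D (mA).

V_GS = V_G = 2.93 V, so V_ov = 2.93 − 0.435 = 2.5 V.
k_n = μ_nC_ox · (W/L) = 6.25 mA/V².
Assume saturation: I_D = ½ k_n V_ov² = 0.5 × 6.25 × 2.5² = 19.5 mA, giving V_DS = V_DD − I_D R_D = 15.2 − 19.5 × 0.104 = 13.2 V.
V_DS = 13.2 V ≥ V_ov = 2.5 V, confirming saturation.

I_D = 19.5 mA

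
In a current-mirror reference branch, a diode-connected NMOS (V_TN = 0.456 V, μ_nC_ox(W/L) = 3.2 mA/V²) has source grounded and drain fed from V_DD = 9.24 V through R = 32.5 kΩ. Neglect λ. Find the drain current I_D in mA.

I_D = 0.258 mA

With gate tied to drain, V_GS = V_DS ≥ V_GS − V_TN, so the device is in saturation.
KCL at the drain: ½ k_n (V_GS − V_TN)² = (V_DD − V_GS)/R.
Let x = V_GS − 0.456. Then 52 x² + x − 8.784 = 0, giving x = 0.401 V (positive root), so V_GS = 0.857 V.
I_D = (V_DD − V_GS)/R = (9.24 − 0.857) / 32.5 = 0.258 mA.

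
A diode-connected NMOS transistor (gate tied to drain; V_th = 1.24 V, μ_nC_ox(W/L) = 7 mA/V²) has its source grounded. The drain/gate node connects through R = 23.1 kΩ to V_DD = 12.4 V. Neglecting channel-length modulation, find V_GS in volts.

With gate tied to drain, V_GS = V_DS ≥ V_GS − V_th, so the device is in saturation.
KCL at the drain: ½ k_n (V_GS − V_th)² = (V_DD − V_GS)/R.
Let x = V_GS − 1.24. Then 80.9 x² + x − 11.16 = 0, giving x = 0.365 V (positive root), so V_GS = 1.61 V.
I_D = (V_DD − V_GS)/R = (12.4 − 1.61) / 23.1 = 0.467 mA.

V_GS = 1.61 V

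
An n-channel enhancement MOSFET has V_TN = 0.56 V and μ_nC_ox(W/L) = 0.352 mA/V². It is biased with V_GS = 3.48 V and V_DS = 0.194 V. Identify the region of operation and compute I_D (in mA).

Triode; I_D = 0.193 mA

V_ov = V_GS − V_TN = 3.48 − 0.56 = 2.92 V.
Since V_DS = 0.194 V < V_ov = 2.92 V, the device is in the triode region.
I_D = k_n [V_ov · V_DS − ½ V_DS²] = 0.352 × [2.92 × 0.194 − 0.5 × 0.194²] = 0.193 mA.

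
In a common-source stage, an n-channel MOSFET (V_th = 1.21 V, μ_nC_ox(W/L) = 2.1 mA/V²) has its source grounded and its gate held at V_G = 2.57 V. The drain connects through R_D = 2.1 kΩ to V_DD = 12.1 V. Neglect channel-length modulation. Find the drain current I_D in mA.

V_GS = V_G = 2.57 V, so V_ov = 2.57 − 1.21 = 1.36 V.
Assume saturation: I_D = ½ k_n V_ov² = 0.5 × 2.1 × 1.36² = 1.94 mA, giving V_DS = V_DD − I_D R_D = 12.1 − 1.94 × 2.1 = 8.02 V.
V_DS = 8.02 V ≥ V_ov = 1.36 V, confirming saturation.

I_D = 1.94 mA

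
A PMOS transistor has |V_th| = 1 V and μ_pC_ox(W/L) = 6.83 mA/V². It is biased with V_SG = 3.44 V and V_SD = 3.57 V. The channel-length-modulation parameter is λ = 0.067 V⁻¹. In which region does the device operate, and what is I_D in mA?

V_ov = V_SG − |V_th| = 3.44 − 1 = 2.44 V.
Since V_SD = 3.57 V ≥ V_ov = 2.44 V, the device is in saturation.
I_D = ½ k_p V_ov² (1 + λ V_SD) = 0.5 × 6.83 × 2.44² × (1 + 0.067 × 3.57) = 25.2 mA.

Saturation; I_D = 25.2 mA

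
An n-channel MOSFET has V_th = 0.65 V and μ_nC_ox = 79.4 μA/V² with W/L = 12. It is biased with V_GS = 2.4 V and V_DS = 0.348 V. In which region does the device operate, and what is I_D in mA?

Triode; I_D = 0.523 mA

k_n = μ_nC_ox · (W/L) = 0.9528 mA/V².
V_ov = V_GS − V_th = 2.4 − 0.65 = 1.75 V.
Since V_DS = 0.348 V < V_ov = 1.75 V, the device is in the triode region.
I_D = k_n [V_ov · V_DS − ½ V_DS²] = 0.9528 × [1.75 × 0.348 − 0.5 × 0.348²] = 0.523 mA.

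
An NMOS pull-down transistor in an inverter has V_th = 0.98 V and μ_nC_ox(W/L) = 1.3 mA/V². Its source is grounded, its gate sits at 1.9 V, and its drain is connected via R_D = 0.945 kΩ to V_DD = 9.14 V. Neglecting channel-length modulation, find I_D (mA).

I_D = 0.550 mA

V_GS = V_G = 1.9 V, so V_ov = 1.9 − 0.98 = 0.92 V.
Assume saturation: I_D = ½ k_n V_ov² = 0.5 × 1.3 × 0.92² = 0.55 mA, giving V_DS = V_DD − I_D R_D = 9.14 − 0.55 × 0.945 = 8.62 V.
V_DS = 8.62 V ≥ V_ov = 0.92 V, confirming saturation.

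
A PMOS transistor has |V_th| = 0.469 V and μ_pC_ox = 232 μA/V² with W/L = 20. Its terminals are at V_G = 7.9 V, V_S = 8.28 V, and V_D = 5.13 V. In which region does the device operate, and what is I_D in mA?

Cutoff; I_D = 0 mA

V_SG = V_S − V_G = 8.28 − 7.9 = 0.38 V; V_SD = V_S − V_D = 8.28 − 5.13 = 3.15 V.
V_SG = 0.38 V < |V_th| = 0.469 V, so the transistor is in cutoff.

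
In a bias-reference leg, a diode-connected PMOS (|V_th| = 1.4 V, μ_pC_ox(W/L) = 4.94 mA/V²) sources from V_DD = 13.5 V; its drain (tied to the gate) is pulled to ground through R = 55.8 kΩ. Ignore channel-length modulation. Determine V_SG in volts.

With gate tied to drain, V_SG = V_SD ≥ V_SG − |V_th|, so the device is in saturation.
KCL at the drain: ½ k_p (V_SG − |V_th|)² = (V_DD − V_SG)/R.
Let x = V_SG − 1.4. Then 138 x² + x − 12.1 = 0, giving x = 0.293 V (positive root), so V_SG = 1.69 V.
I_D = (V_DD − V_SG)/R = (13.5 − 1.69) / 55.8 = 0.212 mA.

V_SG = 1.69 V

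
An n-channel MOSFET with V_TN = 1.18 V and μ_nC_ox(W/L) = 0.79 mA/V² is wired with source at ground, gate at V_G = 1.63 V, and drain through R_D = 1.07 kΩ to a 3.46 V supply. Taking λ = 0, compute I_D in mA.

I_D = 0.0800 mA

V_GS = V_G = 1.63 V, so V_ov = 1.63 − 1.18 = 0.45 V.
Assume saturation: I_D = ½ k_n V_ov² = 0.5 × 0.79 × 0.45² = 0.08 mA, giving V_DS = V_DD − I_D R_D = 3.46 − 0.08 × 1.07 = 3.37 V.
V_DS = 3.37 V ≥ V_ov = 0.45 V, confirming saturation.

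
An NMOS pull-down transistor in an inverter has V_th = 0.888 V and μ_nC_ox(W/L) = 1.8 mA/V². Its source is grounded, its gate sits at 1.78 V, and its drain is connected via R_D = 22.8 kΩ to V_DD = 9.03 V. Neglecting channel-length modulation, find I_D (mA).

I_D = 0.384 mA

V_GS = V_G = 1.78 V, so V_ov = 1.78 − 0.888 = 0.892 V.
Assume saturation: I_D = ½ k_n V_ov² = 0.5 × 1.8 × 0.892² = 0.716 mA, giving V_DS = V_DD − I_D R_D = 9.03 − 0.716 × 22.8 = -7.3 V.
But -7.3 V < V_ov = 0.892 V, so the device is actually in triode.
In triode I_D = k_n[V_ov V_DS − ½ V_DS²] and I_D = (V_DD − V_DS)/R_D. Equating: 20.5 V_DS² − 37.61 V_DS + 9.03 = 0, giving V_DS = 0.284 V (the root below V_ov).
I_D = (9.03 − 0.284) / 22.8 = 0.384 mA.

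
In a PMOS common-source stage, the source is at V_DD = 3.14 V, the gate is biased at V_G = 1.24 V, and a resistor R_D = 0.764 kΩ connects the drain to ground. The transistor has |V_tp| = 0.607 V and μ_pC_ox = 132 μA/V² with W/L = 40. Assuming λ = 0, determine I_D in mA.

I_D = 3.28 mA

V_SG = V_DD − V_G = 3.14 − 1.24 = 1.9 V, so V_ov = 1.9 − 0.607 = 1.29 V.
k_p = μ_pC_ox · (W/L) = 5.28 mA/V².
Assume saturation: I_D = ½ k_p V_ov² = 0.5 × 5.28 × 1.29² = 4.41 mA, giving V_SD = V_DD − I_D R_D = 3.14 − 4.41 × 0.764 = -0.232 V.
But -0.232 V < V_ov = 1.29 V, so the device is actually in triode.
In triode I_D = k_p[V_ov V_SD − ½ V_SD²] and I_D = (V_DD − V_SD)/R_D. Equating: 2.02 V_SD² − 6.216 V_SD + 3.14 = 0, giving V_SD = 0.637 V (the root below V_ov).
I_D = (3.14 − 0.637) / 0.764 = 3.28 mA.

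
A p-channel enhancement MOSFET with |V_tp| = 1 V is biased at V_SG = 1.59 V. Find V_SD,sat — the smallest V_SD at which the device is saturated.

V_SD,sat = 0.590 V

The boundary between triode and saturation is V_SD = V_SG − |V_tp| = V_ov.
V_ov = 1.59 − 1 = 0.59 V.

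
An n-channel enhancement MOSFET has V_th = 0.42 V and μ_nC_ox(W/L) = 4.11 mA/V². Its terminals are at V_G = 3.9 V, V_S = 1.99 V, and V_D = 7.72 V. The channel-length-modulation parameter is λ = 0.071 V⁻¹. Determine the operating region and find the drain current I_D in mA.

V_GS = V_G − V_S = 3.9 − 1.99 = 1.91 V; V_DS = V_D − V_S = 7.72 − 1.99 = 5.73 V.
V_ov = V_GS − V_th = 1.91 − 0.42 = 1.49 V.
Since V_DS = 5.73 V ≥ V_ov = 1.49 V, the device is in saturation.
I_D = ½ k_n V_ov² (1 + λ V_DS) = 0.5 × 4.11 × 1.49² × (1 + 0.071 × 5.73) = 6.42 mA.

Saturation; I_D = 6.42 mA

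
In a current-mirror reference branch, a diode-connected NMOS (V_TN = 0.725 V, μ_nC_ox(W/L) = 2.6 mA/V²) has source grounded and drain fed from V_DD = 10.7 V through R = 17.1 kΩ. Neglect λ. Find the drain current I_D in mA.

With gate tied to drain, V_GS = V_DS ≥ V_GS − V_TN, so the device is in saturation.
KCL at the drain: ½ k_n (V_GS − V_TN)² = (V_DD − V_GS)/R.
Let x = V_GS − 0.725. Then 22.2 x² + x − 9.975 = 0, giving x = 0.648 V (positive root), so V_GS = 1.37 V.
I_D = (V_DD − V_GS)/R = (10.7 − 1.37) / 17.1 = 0.545 mA.

I_D = 0.545 mA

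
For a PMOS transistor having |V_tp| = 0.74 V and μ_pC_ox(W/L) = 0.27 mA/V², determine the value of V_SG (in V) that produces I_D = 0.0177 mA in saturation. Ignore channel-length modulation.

In saturation I_D = ½ k_p (V_SG − |V_tp|)², so V_SG − |V_tp| = √(2 I_D / k_p) = √(2 × 0.0177 / 0.27) = 0.362 V.
V_SG = 0.74 + 0.362 = 1.1 V.

V_SG = 1.10 V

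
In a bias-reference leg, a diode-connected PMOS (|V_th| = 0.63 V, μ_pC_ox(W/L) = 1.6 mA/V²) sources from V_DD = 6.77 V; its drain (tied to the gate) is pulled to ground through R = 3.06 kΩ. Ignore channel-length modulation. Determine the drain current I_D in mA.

I_D = 1.55 mA

With gate tied to drain, V_SG = V_SD ≥ V_SG − |V_th|, so the device is in saturation.
KCL at the drain: ½ k_p (V_SG − |V_th|)² = (V_DD − V_SG)/R.
Let x = V_SG − 0.63. Then 2.45 x² + x − 6.14 = 0, giving x = 1.39 V (positive root), so V_SG = 2.02 V.
I_D = (V_DD − V_SG)/R = (6.77 − 2.02) / 3.06 = 1.55 mA.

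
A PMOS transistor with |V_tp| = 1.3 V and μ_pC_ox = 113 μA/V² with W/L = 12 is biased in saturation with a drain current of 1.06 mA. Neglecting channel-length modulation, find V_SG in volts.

k_p = μ_pC_ox · (W/L) = 1.356 mA/V².
In saturation I_D = ½ k_p (V_SG − |V_tp|)², so V_SG − |V_tp| = √(2 I_D / k_p) = √(2 × 1.06 / 1.356) = 1.25 V.
V_SG = 1.3 + 1.25 = 2.55 V.

V_SG = 2.55 V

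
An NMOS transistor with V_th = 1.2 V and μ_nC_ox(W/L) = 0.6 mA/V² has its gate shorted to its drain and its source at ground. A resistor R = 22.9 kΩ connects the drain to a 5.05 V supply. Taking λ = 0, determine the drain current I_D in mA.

With gate tied to drain, V_GS = V_DS ≥ V_GS − V_th, so the device is in saturation.
KCL at the drain: ½ k_n (V_GS − V_th)² = (V_DD − V_GS)/R.
Let x = V_GS − 1.2. Then 6.87 x² + x − 3.85 = 0, giving x = 0.679 V (positive root), so V_GS = 1.88 V.
I_D = (V_DD − V_GS)/R = (5.05 − 1.88) / 22.9 = 0.138 mA.

I_D = 0.138 mA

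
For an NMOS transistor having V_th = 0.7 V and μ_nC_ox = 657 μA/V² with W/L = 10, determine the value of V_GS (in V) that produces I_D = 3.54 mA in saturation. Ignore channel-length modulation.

V_GS = 1.74 V

k_n = μ_nC_ox · (W/L) = 6.57 mA/V².
In saturation I_D = ½ k_n (V_GS − V_th)², so V_GS − V_th = √(2 I_D / k_n) = √(2 × 3.54 / 6.57) = 1.04 V.
V_GS = 0.7 + 1.04 = 1.74 V.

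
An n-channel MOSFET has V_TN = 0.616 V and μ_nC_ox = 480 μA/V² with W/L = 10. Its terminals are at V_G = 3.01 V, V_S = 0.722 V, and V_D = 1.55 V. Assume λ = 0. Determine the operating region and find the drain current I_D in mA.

V_GS = V_G − V_S = 3.01 − 0.722 = 2.29 V; V_DS = V_D − V_S = 1.55 − 0.722 = 0.828 V.
k_n = μ_nC_ox · (W/L) = 4.8 mA/V².
V_ov = V_GS − V_TN = 2.29 − 0.616 = 1.67 V.
Since V_DS = 0.828 V < V_ov = 1.67 V, the device is in the triode region.
I_D = k_n [V_ov · V_DS − ½ V_DS²] = 4.8 × [1.67 × 0.828 − 0.5 × 0.828²] = 5 mA.

Triode; I_D = 5.00 mA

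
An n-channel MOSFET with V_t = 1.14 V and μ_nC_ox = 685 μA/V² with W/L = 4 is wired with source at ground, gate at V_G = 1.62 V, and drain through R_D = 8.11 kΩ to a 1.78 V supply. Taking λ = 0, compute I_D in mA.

V_GS = V_G = 1.62 V, so V_ov = 1.62 − 1.14 = 0.48 V.
k_n = μ_nC_ox · (W/L) = 2.74 mA/V².
Assume saturation: I_D = ½ k_n V_ov² = 0.5 × 2.74 × 0.48² = 0.316 mA, giving V_DS = V_DD − I_D R_D = 1.78 − 0.316 × 8.11 = -0.78 V.
But -0.78 V < V_ov = 0.48 V, so the device is actually in triode.
In triode I_D = k_n[V_ov V_DS − ½ V_DS²] and I_D = (V_DD − V_DS)/R_D. Equating: 11.1 V_DS² − 11.67 V_DS + 1.78 = 0, giving V_DS = 0.185 V (the root below V_ov).
I_D = (1.78 − 0.185) / 8.11 = 0.197 mA.

I_D = 0.197 mA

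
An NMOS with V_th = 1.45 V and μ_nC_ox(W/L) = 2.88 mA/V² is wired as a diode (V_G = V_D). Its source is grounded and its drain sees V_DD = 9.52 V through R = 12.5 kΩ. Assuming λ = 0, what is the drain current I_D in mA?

I_D = 0.594 mA

With gate tied to drain, V_GS = V_DS ≥ V_GS − V_th, so the device is in saturation.
KCL at the drain: ½ k_n (V_GS − V_th)² = (V_DD − V_GS)/R.
Let x = V_GS − 1.45. Then 18 x² + x − 8.07 = 0, giving x = 0.642 V (positive root), so V_GS = 2.09 V.
I_D = (V_DD − V_GS)/R = (9.52 − 2.09) / 12.5 = 0.594 mA.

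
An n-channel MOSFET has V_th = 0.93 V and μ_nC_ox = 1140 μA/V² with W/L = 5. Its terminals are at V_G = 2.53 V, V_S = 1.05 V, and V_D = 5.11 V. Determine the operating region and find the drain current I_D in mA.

V_GS = V_G − V_S = 2.53 − 1.05 = 1.48 V; V_DS = V_D − V_S = 5.11 − 1.05 = 4.06 V.
k_n = μ_nC_ox · (W/L) = 5.7 mA/V².
V_ov = V_GS − V_th = 1.48 − 0.93 = 0.55 V.
Since V_DS = 4.06 V ≥ V_ov = 0.55 V, the device is in saturation.
I_D = ½ k_n V_ov² = 0.5 × 5.7 × 0.55² = 0.862 mA.

Saturation; I_D = 0.862 mA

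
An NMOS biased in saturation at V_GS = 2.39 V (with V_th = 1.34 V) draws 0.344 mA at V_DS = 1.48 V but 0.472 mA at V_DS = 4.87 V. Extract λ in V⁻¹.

With V_GS fixed, I_D ∝ (1 + λ V_DS) in saturation, so I_D2/I_D1 = (1 + λ V_DS2)/(1 + λ V_DS1).
0.472/0.344 = 1.372 = (1 + 4.87 λ)/(1 + 1.48 λ).
Solving: λ (I_D1 V_DS2 − I_D2 V_DS1) = I_D2 − I_D1, so λ = (0.472 − 0.344) / (0.344 × 4.87 − 0.472 × 1.48) = 0.128 / 0.977 = 0.131 V⁻¹.

λ = 0.131 V⁻¹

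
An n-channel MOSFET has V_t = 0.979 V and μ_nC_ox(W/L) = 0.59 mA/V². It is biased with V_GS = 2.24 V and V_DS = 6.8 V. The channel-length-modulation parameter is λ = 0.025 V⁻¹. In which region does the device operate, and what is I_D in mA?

V_ov = V_GS − V_t = 2.24 − 0.979 = 1.26 V.
Since V_DS = 6.8 V ≥ V_ov = 1.26 V, the device is in saturation.
I_D = ½ k_n V_ov² (1 + λ V_DS) = 0.5 × 0.59 × 1.26² × (1 + 0.025 × 6.8) = 0.549 mA.

Saturation; I_D = 0.549 mA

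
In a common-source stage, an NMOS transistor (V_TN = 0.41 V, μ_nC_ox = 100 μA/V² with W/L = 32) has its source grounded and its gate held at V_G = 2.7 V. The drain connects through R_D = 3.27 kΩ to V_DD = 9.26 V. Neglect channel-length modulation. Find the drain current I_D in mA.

V_GS = V_G = 2.7 V, so V_ov = 2.7 − 0.41 = 2.29 V.
k_n = μ_nC_ox · (W/L) = 3.2 mA/V².
Assume saturation: I_D = ½ k_n V_ov² = 0.5 × 3.2 × 2.29² = 8.39 mA, giving V_DS = V_DD − I_D R_D = 9.26 − 8.39 × 3.27 = -18.2 V.
But -18.2 V < V_ov = 2.29 V, so the device is actually in triode.
In triode I_D = k_n[V_ov V_DS − ½ V_DS²] and I_D = (V_DD − V_DS)/R_D. Equating: 5.23 V_DS² − 24.96 V_DS + 9.26 = 0, giving V_DS = 0.405 V (the root below V_ov).
I_D = (9.26 − 0.405) / 3.27 = 2.71 mA.

I_D = 2.71 mA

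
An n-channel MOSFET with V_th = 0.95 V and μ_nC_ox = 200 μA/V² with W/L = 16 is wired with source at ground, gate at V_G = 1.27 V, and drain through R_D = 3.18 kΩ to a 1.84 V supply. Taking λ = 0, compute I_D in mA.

V_GS = V_G = 1.27 V, so V_ov = 1.27 − 0.95 = 0.32 V.
k_n = μ_nC_ox · (W/L) = 3.2 mA/V².
Assume saturation: I_D = ½ k_n V_ov² = 0.5 × 3.2 × 0.32² = 0.164 mA, giving V_DS = V_DD − I_D R_D = 1.84 − 0.164 × 3.18 = 1.32 V.
V_DS = 1.32 V ≥ V_ov = 0.32 V, confirming saturation.

I_D = 0.164 mA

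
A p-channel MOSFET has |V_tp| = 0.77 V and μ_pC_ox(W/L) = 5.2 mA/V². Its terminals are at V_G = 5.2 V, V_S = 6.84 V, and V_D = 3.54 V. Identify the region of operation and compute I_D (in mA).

V_SG = V_S − V_G = 6.84 − 5.2 = 1.64 V; V_SD = V_S − V_D = 6.84 − 3.54 = 3.3 V.
V_ov = V_SG − |V_tp| = 1.64 − 0.77 = 0.87 V.
Since V_SD = 3.3 V ≥ V_ov = 0.87 V, the device is in saturation.
I_D = ½ k_p V_ov² = 0.5 × 5.2 × 0.87² = 1.97 mA.

Saturation; I_D = 1.97 mA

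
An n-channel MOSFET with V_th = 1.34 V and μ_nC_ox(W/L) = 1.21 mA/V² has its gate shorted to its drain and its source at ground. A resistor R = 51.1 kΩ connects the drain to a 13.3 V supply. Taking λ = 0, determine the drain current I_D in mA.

I_D = 0.222 mA

With gate tied to drain, V_GS = V_DS ≥ V_GS − V_th, so the device is in saturation.
KCL at the drain: ½ k_n (V_GS − V_th)² = (V_DD − V_GS)/R.
Let x = V_GS − 1.34. Then 30.9 x² + x − 11.96 = 0, giving x = 0.606 V (positive root), so V_GS = 1.95 V.
I_D = (V_DD − V_GS)/R = (13.3 − 1.95) / 51.1 = 0.222 mA.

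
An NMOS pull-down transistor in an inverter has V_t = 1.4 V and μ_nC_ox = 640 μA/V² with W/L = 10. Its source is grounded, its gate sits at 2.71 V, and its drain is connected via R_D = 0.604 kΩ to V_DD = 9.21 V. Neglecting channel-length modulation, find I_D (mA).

V_GS = V_G = 2.71 V, so V_ov = 2.71 − 1.4 = 1.31 V.
k_n = μ_nC_ox · (W/L) = 6.4 mA/V².
Assume saturation: I_D = ½ k_n V_ov² = 0.5 × 6.4 × 1.31² = 5.49 mA, giving V_DS = V_DD − I_D R_D = 9.21 − 5.49 × 0.604 = 5.89 V.
V_DS = 5.89 V ≥ V_ov = 1.31 V, confirming saturation.

I_D = 5.49 mA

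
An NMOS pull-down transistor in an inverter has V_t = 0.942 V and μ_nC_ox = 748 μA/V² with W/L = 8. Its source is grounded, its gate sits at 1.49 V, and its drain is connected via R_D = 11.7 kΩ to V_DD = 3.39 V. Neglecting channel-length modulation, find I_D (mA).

V_GS = V_G = 1.49 V, so V_ov = 1.49 − 0.942 = 0.548 V.
k_n = μ_nC_ox · (W/L) = 5.984 mA/V².
Assume saturation: I_D = ½ k_n V_ov² = 0.5 × 5.984 × 0.548² = 0.899 mA, giving V_DS = V_DD − I_D R_D = 3.39 − 0.899 × 11.7 = -7.12 V.
But -7.12 V < V_ov = 0.548 V, so the device is actually in triode.
In triode I_D = k_n[V_ov V_DS − ½ V_DS²] and I_D = (V_DD − V_DS)/R_D. Equating: 35 V_DS² − 39.37 V_DS + 3.39 = 0, giving V_DS = 0.094 V (the root below V_ov).
I_D = (3.39 − 0.094) / 11.7 = 0.282 mA.

I_D = 0.282 mA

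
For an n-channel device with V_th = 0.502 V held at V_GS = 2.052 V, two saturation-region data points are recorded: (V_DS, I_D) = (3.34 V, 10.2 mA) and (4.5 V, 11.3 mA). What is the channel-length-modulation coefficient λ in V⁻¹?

λ = 0.135 V⁻¹

With V_GS fixed, I_D ∝ (1 + λ V_DS) in saturation, so I_D2/I_D1 = (1 + λ V_DS2)/(1 + λ V_DS1).
11.3/10.2 = 1.108 = (1 + 4.5 λ)/(1 + 3.34 λ).
Solving: λ (I_D1 V_DS2 − I_D2 V_DS1) = I_D2 − I_D1, so λ = (11.3 − 10.2) / (10.2 × 4.5 − 11.3 × 3.34) = 1.1 / 8.16 = 0.135 V⁻¹.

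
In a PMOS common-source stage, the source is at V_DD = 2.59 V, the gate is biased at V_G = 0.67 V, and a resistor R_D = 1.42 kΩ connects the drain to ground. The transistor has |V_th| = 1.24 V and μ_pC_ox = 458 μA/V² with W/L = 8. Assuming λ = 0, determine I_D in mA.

V_SG = V_DD − V_G = 2.59 − 0.67 = 1.92 V, so V_ov = 1.92 − 1.24 = 0.68 V.
k_p = μ_pC_ox · (W/L) = 3.664 mA/V².
Assume saturation: I_D = ½ k_p V_ov² = 0.5 × 3.664 × 0.68² = 0.847 mA, giving V_SD = V_DD − I_D R_D = 2.59 − 0.847 × 1.42 = 1.39 V.
V_SD = 1.39 V ≥ V_ov = 0.68 V, confirming saturation.

I_D = 0.847 mA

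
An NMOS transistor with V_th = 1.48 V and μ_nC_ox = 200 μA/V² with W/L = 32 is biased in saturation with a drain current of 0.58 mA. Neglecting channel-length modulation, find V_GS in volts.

k_n = μ_nC_ox · (W/L) = 6.4 mA/V².
In saturation I_D = ½ k_n (V_GS − V_th)², so V_GS − V_th = √(2 I_D / k_n) = √(2 × 0.58 / 6.4) = 0.426 V.
V_GS = 1.48 + 0.426 = 1.91 V.

V_GS = 1.91 V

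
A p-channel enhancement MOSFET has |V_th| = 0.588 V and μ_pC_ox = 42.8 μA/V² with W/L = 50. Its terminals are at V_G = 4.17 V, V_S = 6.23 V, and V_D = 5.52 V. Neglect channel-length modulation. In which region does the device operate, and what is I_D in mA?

Triode; I_D = 1.70 mA

V_SG = V_S − V_G = 6.23 − 4.17 = 2.06 V; V_SD = V_S − V_D = 6.23 − 5.52 = 0.71 V.
k_p = μ_pC_ox · (W/L) = 2.14 mA/V².
V_ov = V_SG − |V_th| = 2.06 − 0.588 = 1.47 V.
Since V_SD = 0.71 V < V_ov = 1.47 V, the device is in the triode region.
I_D = k_p [V_ov · V_SD − ½ V_SD²] = 2.14 × [1.47 × 0.71 − 0.5 × 0.71²] = 1.7 mA.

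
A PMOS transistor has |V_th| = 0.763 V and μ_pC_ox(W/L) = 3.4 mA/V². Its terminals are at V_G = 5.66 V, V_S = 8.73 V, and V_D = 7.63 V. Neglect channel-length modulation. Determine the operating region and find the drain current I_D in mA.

Triode; I_D = 6.57 mA

V_SG = V_S − V_G = 8.73 − 5.66 = 3.07 V; V_SD = V_S − V_D = 8.73 − 7.63 = 1.1 V.
V_ov = V_SG − |V_th| = 3.07 − 0.763 = 2.31 V.
Since V_SD = 1.1 V < V_ov = 2.31 V, the device is in the triode region.
I_D = k_p [V_ov · V_SD − ½ V_SD²] = 3.4 × [2.31 × 1.1 − 0.5 × 1.1²] = 6.57 mA.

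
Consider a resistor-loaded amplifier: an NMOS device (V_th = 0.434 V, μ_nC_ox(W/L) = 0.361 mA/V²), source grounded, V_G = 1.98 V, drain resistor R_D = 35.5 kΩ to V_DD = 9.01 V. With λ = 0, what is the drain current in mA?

I_D = 0.239 mA

V_GS = V_G = 1.98 V, so V_ov = 1.98 − 0.434 = 1.55 V.
Assume saturation: I_D = ½ k_n V_ov² = 0.5 × 0.361 × 1.55² = 0.431 mA, giving V_DS = V_DD − I_D R_D = 9.01 − 0.431 × 35.5 = -6.31 V.
But -6.31 V < V_ov = 1.55 V, so the device is actually in triode.
In triode I_D = k_n[V_ov V_DS − ½ V_DS²] and I_D = (V_DD − V_DS)/R_D. Equating: 6.41 V_DS² − 20.81 V_DS + 9.01 = 0, giving V_DS = 0.514 V (the root below V_ov).
I_D = (9.01 − 0.514) / 35.5 = 0.239 mA.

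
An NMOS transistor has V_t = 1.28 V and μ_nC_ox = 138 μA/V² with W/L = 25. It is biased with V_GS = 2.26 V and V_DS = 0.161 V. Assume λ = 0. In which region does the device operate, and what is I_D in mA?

k_n = μ_nC_ox · (W/L) = 3.45 mA/V².
V_ov = V_GS − V_t = 2.26 − 1.28 = 0.98 V.
Since V_DS = 0.161 V < V_ov = 0.98 V, the device is in the triode region.
I_D = k_n [V_ov · V_DS − ½ V_DS²] = 3.45 × [0.98 × 0.161 − 0.5 × 0.161²] = 0.5 mA.

Triode; I_D = 0.500 mA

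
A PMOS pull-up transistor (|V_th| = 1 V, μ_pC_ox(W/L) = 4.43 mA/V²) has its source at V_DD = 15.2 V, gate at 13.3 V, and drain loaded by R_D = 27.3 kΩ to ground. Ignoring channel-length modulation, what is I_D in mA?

V_SG = V_DD − V_G = 15.2 − 13.3 = 1.9 V, so V_ov = 1.9 − 1 = 0.9 V.
Assume saturation: I_D = ½ k_p V_ov² = 0.5 × 4.43 × 0.9² = 1.79 mA, giving V_SD = V_DD − I_D R_D = 15.2 − 1.79 × 27.3 = -33.8 V.
But -33.8 V < V_ov = 0.9 V, so the device is actually in triode.
In triode I_D = k_p[V_ov V_SD − ½ V_SD²] and I_D = (V_DD − V_SD)/R_D. Equating: 60.5 V_SD² − 109.8 V_SD + 15.2 = 0, giving V_SD = 0.151 V (the root below V_ov).
I_D = (15.2 − 0.151) / 27.3 = 0.551 mA.

I_D = 0.551 mA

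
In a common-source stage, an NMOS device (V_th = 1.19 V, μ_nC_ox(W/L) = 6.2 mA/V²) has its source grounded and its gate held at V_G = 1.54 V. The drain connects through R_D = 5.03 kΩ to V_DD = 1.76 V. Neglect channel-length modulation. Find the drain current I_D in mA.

I_D = 0.310 mA

V_GS = V_G = 1.54 V, so V_ov = 1.54 − 1.19 = 0.35 V.
Assume saturation: I_D = ½ k_n V_ov² = 0.5 × 6.2 × 0.35² = 0.38 mA, giving V_DS = V_DD − I_D R_D = 1.76 − 0.38 × 5.03 = -0.15 V.
But -0.15 V < V_ov = 0.35 V, so the device is actually in triode.
In triode I_D = k_n[V_ov V_DS − ½ V_DS²] and I_D = (V_DD − V_DS)/R_D. Equating: 15.6 V_DS² − 11.92 V_DS + 1.76 = 0, giving V_DS = 0.2 V (the root below V_ov).
I_D = (1.76 − 0.2) / 5.03 = 0.31 mA.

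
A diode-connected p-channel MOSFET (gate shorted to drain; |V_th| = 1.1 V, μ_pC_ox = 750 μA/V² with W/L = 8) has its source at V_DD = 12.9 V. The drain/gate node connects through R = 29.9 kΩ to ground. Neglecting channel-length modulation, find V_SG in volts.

V_SG = 1.46 V

With gate tied to drain, V_SG = V_SD ≥ V_SG − |V_th|, so the device is in saturation.
k_p = μ_pC_ox · (W/L) = 6 mA/V².
KCL at the drain: ½ k_p (V_SG − |V_th|)² = (V_DD − V_SG)/R.
Let x = V_SG − 1.1. Then 89.7 x² + x − 11.8 = 0, giving x = 0.357 V (positive root), so V_SG = 1.46 V.
I_D = (V_DD − V_SG)/R = (12.9 − 1.46) / 29.9 = 0.383 mA.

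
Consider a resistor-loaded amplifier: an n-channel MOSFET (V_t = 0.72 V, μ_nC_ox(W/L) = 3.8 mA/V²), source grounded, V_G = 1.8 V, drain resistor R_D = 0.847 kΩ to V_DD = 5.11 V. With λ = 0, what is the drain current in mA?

I_D = 2.22 mA

V_GS = V_G = 1.8 V, so V_ov = 1.8 − 0.72 = 1.08 V.
Assume saturation: I_D = ½ k_n V_ov² = 0.5 × 3.8 × 1.08² = 2.22 mA, giving V_DS = V_DD − I_D R_D = 5.11 − 2.22 × 0.847 = 3.23 V.
V_DS = 3.23 V ≥ V_ov = 1.08 V, confirming saturation.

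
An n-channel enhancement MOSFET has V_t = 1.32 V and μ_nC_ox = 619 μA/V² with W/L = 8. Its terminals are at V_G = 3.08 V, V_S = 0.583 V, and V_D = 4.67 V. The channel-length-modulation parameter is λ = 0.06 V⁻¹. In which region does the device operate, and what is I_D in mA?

Saturation; I_D = 4.27 mA

V_GS = V_G − V_S = 3.08 − 0.583 = 2.5 V; V_DS = V_D − V_S = 4.67 − 0.583 = 4.09 V.
k_n = μ_nC_ox · (W/L) = 4.952 mA/V².
V_ov = V_GS − V_t = 2.5 − 1.32 = 1.18 V.
Since V_DS = 4.09 V ≥ V_ov = 1.18 V, the device is in saturation.
I_D = ½ k_n V_ov² (1 + λ V_DS) = 0.5 × 4.952 × 1.18² × (1 + 0.06 × 4.09) = 4.27 mA.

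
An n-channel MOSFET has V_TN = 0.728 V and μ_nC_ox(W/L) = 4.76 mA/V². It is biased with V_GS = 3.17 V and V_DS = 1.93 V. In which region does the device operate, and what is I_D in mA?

Triode; I_D = 13.6 mA

V_ov = V_GS − V_TN = 3.17 − 0.728 = 2.44 V.
Since V_DS = 1.93 V < V_ov = 2.44 V, the device is in the triode region.
I_D = k_n [V_ov · V_DS − ½ V_DS²] = 4.76 × [2.44 × 1.93 − 0.5 × 1.93²] = 13.6 mA.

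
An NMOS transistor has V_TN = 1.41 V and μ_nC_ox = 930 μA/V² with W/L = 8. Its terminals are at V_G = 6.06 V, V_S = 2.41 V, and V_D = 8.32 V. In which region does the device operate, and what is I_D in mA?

Saturation; I_D = 18.7 mA

V_GS = V_G − V_S = 6.06 − 2.41 = 3.65 V; V_DS = V_D − V_S = 8.32 − 2.41 = 5.91 V.
k_n = μ_nC_ox · (W/L) = 7.44 mA/V².
V_ov = V_GS − V_TN = 3.65 − 1.41 = 2.24 V.
Since V_DS = 5.91 V ≥ V_ov = 2.24 V, the device is in saturation.
I_D = ½ k_n V_ov² = 0.5 × 7.44 × 2.24² = 18.7 mA.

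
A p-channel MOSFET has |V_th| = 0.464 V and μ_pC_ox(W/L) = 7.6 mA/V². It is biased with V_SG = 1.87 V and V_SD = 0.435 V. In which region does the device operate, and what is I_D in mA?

Triode; I_D = 3.93 mA

V_ov = V_SG − |V_th| = 1.87 − 0.464 = 1.41 V.
Since V_SD = 0.435 V < V_ov = 1.41 V, the device is in the triode region.
I_D = k_p [V_ov · V_SD − ½ V_SD²] = 7.6 × [1.41 × 0.435 − 0.5 × 0.435²] = 3.93 mA.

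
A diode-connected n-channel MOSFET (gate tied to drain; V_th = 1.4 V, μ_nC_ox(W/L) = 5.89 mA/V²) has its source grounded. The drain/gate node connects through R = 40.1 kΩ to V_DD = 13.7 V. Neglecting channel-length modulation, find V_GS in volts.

V_GS = 1.72 V

With gate tied to drain, V_GS = V_DS ≥ V_GS − V_th, so the device is in saturation.
KCL at the drain: ½ k_n (V_GS − V_th)² = (V_DD − V_GS)/R.
Let x = V_GS − 1.4. Then 118 x² + x − 12.3 = 0, giving x = 0.319 V (positive root), so V_GS = 1.72 V.
I_D = (V_DD − V_GS)/R = (13.7 − 1.72) / 40.1 = 0.299 mA.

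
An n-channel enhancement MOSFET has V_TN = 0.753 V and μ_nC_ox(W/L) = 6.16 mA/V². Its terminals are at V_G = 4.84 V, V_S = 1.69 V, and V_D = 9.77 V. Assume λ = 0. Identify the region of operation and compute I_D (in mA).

V_GS = V_G − V_S = 4.84 − 1.69 = 3.15 V; V_DS = V_D − V_S = 9.77 − 1.69 = 8.08 V.
V_ov = V_GS − V_TN = 3.15 − 0.753 = 2.4 V.
Since V_DS = 8.08 V ≥ V_ov = 2.4 V, the device is in saturation.
I_D = ½ k_n V_ov² = 0.5 × 6.16 × 2.4² = 17.7 mA.

Saturation; I_D = 17.7 mA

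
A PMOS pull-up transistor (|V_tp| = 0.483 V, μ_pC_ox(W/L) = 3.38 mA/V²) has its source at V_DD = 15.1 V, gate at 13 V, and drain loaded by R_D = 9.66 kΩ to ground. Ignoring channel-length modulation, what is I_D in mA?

I_D = 1.53 mA

V_SG = V_DD − V_G = 15.1 − 13 = 2.1 V, so V_ov = 2.1 − 0.483 = 1.62 V.
Assume saturation: I_D = ½ k_p V_ov² = 0.5 × 3.38 × 1.62² = 4.42 mA, giving V_SD = V_DD − I_D R_D = 15.1 − 4.42 × 9.66 = -27.6 V.
But -27.6 V < V_ov = 1.62 V, so the device is actually in triode.
In triode I_D = k_p[V_ov V_SD − ½ V_SD²] and I_D = (V_DD − V_SD)/R_D. Equating: 16.3 V_SD² − 53.8 V_SD + 15.1 = 0, giving V_SD = 0.31 V (the root below V_ov).
I_D = (15.1 − 0.31) / 9.66 = 1.53 mA.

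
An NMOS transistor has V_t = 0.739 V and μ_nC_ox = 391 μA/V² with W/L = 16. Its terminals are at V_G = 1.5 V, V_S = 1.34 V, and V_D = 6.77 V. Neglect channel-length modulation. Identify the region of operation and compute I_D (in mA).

Cutoff; I_D = 0 mA

V_GS = V_G − V_S = 1.5 − 1.34 = 0.16 V; V_DS = V_D − V_S = 6.77 − 1.34 = 5.43 V.
V_GS = 0.16 V < V_t = 0.739 V, so the transistor is in cutoff.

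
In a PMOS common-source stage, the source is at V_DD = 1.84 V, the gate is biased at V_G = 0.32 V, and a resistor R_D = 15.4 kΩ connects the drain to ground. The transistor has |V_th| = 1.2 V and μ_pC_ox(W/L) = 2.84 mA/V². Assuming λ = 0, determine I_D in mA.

I_D = 0.109 mA

V_SG = V_DD − V_G = 1.84 − 0.32 = 1.52 V, so V_ov = 1.52 − 1.2 = 0.32 V.
Assume saturation: I_D = ½ k_p V_ov² = 0.5 × 2.84 × 0.32² = 0.145 mA, giving V_SD = V_DD − I_D R_D = 1.84 − 0.145 × 15.4 = -0.399 V.
But -0.399 V < V_ov = 0.32 V, so the device is actually in triode.
In triode I_D = k_p[V_ov V_SD − ½ V_SD²] and I_D = (V_DD − V_SD)/R_D. Equating: 21.9 V_SD² − 15 V_SD + 1.84 = 0, giving V_SD = 0.16 V (the root below V_ov).
I_D = (1.84 − 0.16) / 15.4 = 0.109 mA.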